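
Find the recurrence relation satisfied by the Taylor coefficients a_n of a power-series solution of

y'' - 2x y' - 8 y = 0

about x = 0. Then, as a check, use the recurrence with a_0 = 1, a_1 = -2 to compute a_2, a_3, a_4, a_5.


Substitute y = sum_n a_n x^n.
y''(x) has coefficient (n+2)(n+1) a_{n+2} at x^n;
-2 x y'(x) has coefficient -2 n a_n at x^n (shift);
-8 y(x) has coefficient -8 a_n at x^n.
Matching x^n: (n+2)(n+1) a_{n+2} + (-2n - 8) a_n = 0.
Thus a_{n+2} = (2n + 8) / ((n+1)(n+2)) * a_n.

Check with a_0 = 1, a_1 = -2 (apply the recurrence for n = 0, 1, 2, 3): a_0 = 1, a_1 = -2, a_2 = 4, a_3 = -10/3, a_4 = 4, a_5 = -7/3.

a_(n+2) = (2n + 8) / ((n+1)(n+2)) * a_n; check: a_0 = 1, a_1 = -2, a_2 = 4, a_3 = -10/3, a_4 = 4, a_5 = -7/3


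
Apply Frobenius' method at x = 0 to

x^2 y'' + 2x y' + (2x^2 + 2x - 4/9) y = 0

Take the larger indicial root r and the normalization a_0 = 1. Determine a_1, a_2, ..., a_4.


Write in Frobenius form y'' + (p(x)/x) y' + (q(x)/x^2) y = 0:
  p(x) = 2,  q(x) = 2x^2 + 2x - 4/9.
Indicial equation: r(r-1) + (2) r + (-4/9) = 0 -> roots r_1 = 1/3, r_2 = -4/3.
Take r = r_1 = 1/3. Let y(x) = x^r sum_{n>=0} a_n x^n with a_0 = 1.
Substitute y = x^r sum a_n x^n and match x^{r+n}. The recurrence is
  D(n) a_n + 2 a_{n-1} + 2 a_{n-2} = 0,  where D(n) = (r+n)(r+n-1) + (2)(r+n) + (-4/9).
  a_n = [-2 a_{n-1} - 2 a_{n-2}] / D(n).
Since the indicial polynomial factors as (r - r_1)(r - r_2), D(n) = (r_1 + n - r_1)(r_1 + n - r_2) = n(n + 5/3).
Evaluating step by step (a_0 = 1):
  n = 1: D(1) = 1(1 + 5/3) = 8/3; numerator = -2(1) = -2; a_1 = (-2)/(8/3) = -3/4
  n = 2: D(2) = 2(2 + 5/3) = 22/3; numerator = -2(-3/4) - 2(1) = -1/2; a_2 = (-1/2)/(22/3) = -3/44
  n = 3: D(3) = 3(3 + 5/3) = 14; numerator = -2(-3/44) - 2(-3/4) = 18/11; a_3 = (18/11)/(14) = 9/77
  n = 4: D(4) = 4(4 + 5/3) = 68/3; numerator = -2(9/77) - 2(-3/44) = -15/154; a_4 = (-15/154)/(68/3) = -45/10472

r = 1/3; a_0 = 1; a_1 = -3/4; a_2 = -3/44; a_3 = 9/77; a_4 = -45/10472


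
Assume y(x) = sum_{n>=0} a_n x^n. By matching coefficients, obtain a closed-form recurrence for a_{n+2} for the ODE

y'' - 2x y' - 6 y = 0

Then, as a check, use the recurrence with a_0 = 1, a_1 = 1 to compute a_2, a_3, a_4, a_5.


Substitute y = sum_n a_n x^n.
y''(x) has coefficient (n+2)(n+1) a_{n+2} at x^n;
-2 x y'(x) has coefficient -2 n a_n at x^n (shift);
-6 y(x) has coefficient -6 a_n at x^n.
Matching x^n: (n+2)(n+1) a_{n+2} + (-2n - 6) a_n = 0.
Thus a_{n+2} = (2n + 6) / ((n+1)(n+2)) * a_n.

Check with a_0 = 1, a_1 = 1 (apply the recurrence for n = 0, 1, 2, 3): a_0 = 1, a_1 = 1, a_2 = 3, a_3 = 4/3, a_4 = 5/2, a_5 = 4/5.

a_(n+2) = (2n + 6) / ((n+1)(n+2)) * a_n; check: a_0 = 1, a_1 = 1, a_2 = 3, a_3 = 4/3, a_4 = 5/2, a_5 = 4/5


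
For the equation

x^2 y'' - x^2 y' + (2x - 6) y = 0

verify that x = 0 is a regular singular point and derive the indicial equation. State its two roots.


Divide by x^2 to reach normal form y'' + P_1(x) y' + P_2(x) y = 0 with P_1(x) = -1 and P_2(x) = 2/x - 6/x^2.
x = 0 is a singular point because the y-coefficient 2/x - 6/x^2 has a pole at x = 0.
It is a regular singular point because x P_1(x) = p(x) = -x and x^2 P_2(x) = q(x) = 2x - 6 are polynomials, hence analytic at x = 0.
p(0) = 0,  q(0) = -6.
Indicial equation: r(r-1) + p(0) r + q(0) = 0, i.e. r^2 + (p(0) - 1) r + q(0) = 0, i.e. r^2 - 1 r - 6 = 0.
Discriminant: (-1)^2 - 4(-6) = 25, so r = (1 ± 5)/2.
Solving: r_1 = 3, r_2 = -2.

indicial: r^2 - 1 r - 6 = 0; roots r_1 = 3, r_2 = -2


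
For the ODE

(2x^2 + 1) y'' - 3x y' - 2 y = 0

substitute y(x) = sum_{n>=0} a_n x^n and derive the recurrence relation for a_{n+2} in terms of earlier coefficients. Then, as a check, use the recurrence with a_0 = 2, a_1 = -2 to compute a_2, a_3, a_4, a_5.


Substitute y = sum_n a_n x^n.
(1 + 2 x^2) y'' contributes (n+2)(n+1) a_{n+2} + 2 n(n-1) a_n at x^n.
-3 x y'(x) contributes -3 n a_n at x^n.
-2 y(x) contributes -2 a_n at x^n.
Matching x^n: (n+2)(n+1) a_{n+2} + (2 n(n-1) - 3 n - 2) a_n = 0.
Thus a_{n+2} = (-2 n(n-1) + 3 n + 2) / ((n+1)(n+2)) * a_n.

Check with a_0 = 2, a_1 = -2 (apply the recurrence for n = 0, 1, 2, 3): a_0 = 2, a_1 = -2, a_2 = 2, a_3 = -5/3, a_4 = 2/3, a_5 = 1/12.

a_(n+2) = (-2 n(n-1) + 3 n + 2) / ((n+1)(n+2)) * a_n; check: a_0 = 2, a_1 = -2, a_2 = 2, a_3 = -5/3, a_4 = 2/3, a_5 = 1/12


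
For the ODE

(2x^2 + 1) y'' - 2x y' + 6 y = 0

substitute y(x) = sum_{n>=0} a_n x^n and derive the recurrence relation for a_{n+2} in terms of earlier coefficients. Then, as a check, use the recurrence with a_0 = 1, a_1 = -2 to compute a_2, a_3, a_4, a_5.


Substitute y = sum_n a_n x^n.
(1 + 2 x^2) y'' contributes (n+2)(n+1) a_{n+2} + 2 n(n-1) a_n at x^n.
-2 x y'(x) contributes -2 n a_n at x^n.
6 y(x) contributes 6 a_n at x^n.
Matching x^n: (n+2)(n+1) a_{n+2} + (2 n(n-1) - 2 n + 6) a_n = 0.
Thus a_{n+2} = (-2 n(n-1) + 2 n - 6) / ((n+1)(n+2)) * a_n.

Check with a_0 = 1, a_1 = -2 (apply the recurrence for n = 0, 1, 2, 3): a_0 = 1, a_1 = -2, a_2 = -3, a_3 = 4/3, a_4 = 3/2, a_5 = -4/5.

a_(n+2) = (-2 n(n-1) + 2 n - 6) / ((n+1)(n+2)) * a_n; check: a_0 = 1, a_1 = -2, a_2 = -3, a_3 = 4/3, a_4 = 3/2, a_5 = -4/5


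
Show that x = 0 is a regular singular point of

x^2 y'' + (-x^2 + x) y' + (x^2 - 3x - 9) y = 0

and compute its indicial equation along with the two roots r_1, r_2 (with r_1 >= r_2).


Divide by x^2 to reach normal form y'' + P_1(x) y' + P_2(x) y = 0 with P_1(x) = -1 + 1/x and P_2(x) = 1 - 3/x - 9/x^2.
x = 0 is a singular point because the y'-coefficient -1 + 1/x has a pole at x = 0 and the y-coefficient 1 - 3/x - 9/x^2 has a pole at x = 0.
It is a regular singular point because x P_1(x) = p(x) = 1 - x and x^2 P_2(x) = q(x) = x^2 - 3x - 9 are polynomials, hence analytic at x = 0.
p(0) = 1,  q(0) = -9.
Indicial equation: r(r-1) + p(0) r + q(0) = 0, i.e. r^2 + (p(0) - 1) r + q(0) = 0, i.e. r^2 - 9 = 0.
Discriminant: (0)^2 - 4(-9) = 36, so r = (0 ± 6)/2.
Solving: r_1 = 3, r_2 = -3.

indicial: r^2 - 9 = 0; roots r_1 = 3, r_2 = -3


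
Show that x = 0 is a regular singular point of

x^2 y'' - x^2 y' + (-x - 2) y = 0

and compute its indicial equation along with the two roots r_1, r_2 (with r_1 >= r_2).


Divide by x^2 to reach normal form y'' + P_1(x) y' + P_2(x) y = 0 with P_1(x) = -1 and P_2(x) = -1/x - 2/x^2.
x = 0 is a singular point because the y-coefficient -1/x - 2/x^2 has a pole at x = 0.
It is a regular singular point because x P_1(x) = p(x) = -x and x^2 P_2(x) = q(x) = -x - 2 are polynomials, hence analytic at x = 0.
p(0) = 0,  q(0) = -2.
Indicial equation: r(r-1) + p(0) r + q(0) = 0, i.e. r^2 + (p(0) - 1) r + q(0) = 0, i.e. r^2 - 1 r - 2 = 0.
Discriminant: (-1)^2 - 4(-2) = 9, so r = (1 ± 3)/2.
Solving: r_1 = 2, r_2 = -1.

indicial: r^2 - 1 r - 2 = 0; roots r_1 = 2, r_2 = -1


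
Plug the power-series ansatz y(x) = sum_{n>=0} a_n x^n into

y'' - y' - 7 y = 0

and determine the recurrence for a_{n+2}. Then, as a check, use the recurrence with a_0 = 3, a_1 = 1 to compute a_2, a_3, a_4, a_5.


Substitute y = sum_n a_n x^n.
y''(x) has coefficient (n+2)(n+1) a_{n+2} at x^n;
-y'(x) has coefficient -(n+1) a_{n+1} at x^n;
-7 y(x) has coefficient -7 a_n at x^n.
Matching x^n: (n+2)(n+1) a_{n+2} - (n+1) a_{n+1} - 7 a_n = 0.
Thus a_{n+2} = [(n+1) a_{n+1} + 7 a_n] / ((n+1)(n+2)).

Check with a_0 = 3, a_1 = 1 (apply the recurrence for n = 0, 1, 2, 3): a_0 = 3, a_1 = 1, a_2 = 11, a_3 = 29/6, a_4 = 61/8, a_5 = 193/60.

a_(n+2) = [(n+1) a_(n+1) + 7 a_n] / ((n+1)(n+2)); check: a_0 = 3, a_1 = 1, a_2 = 11, a_3 = 29/6, a_4 = 61/8, a_5 = 193/60


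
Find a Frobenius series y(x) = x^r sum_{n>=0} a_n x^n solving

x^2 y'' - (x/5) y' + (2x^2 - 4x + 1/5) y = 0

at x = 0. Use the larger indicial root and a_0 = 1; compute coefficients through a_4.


Write in Frobenius form y'' + (p(x)/x) y' + (q(x)/x^2) y = 0:
  p(x) = -1/5,  q(x) = 2x^2 - 4x + 1/5.
Indicial equation: r(r-1) + (-1/5) r + (1/5) = 0 -> roots r_1 = 1, r_2 = 1/5.
Take r = r_1 = 1. Let y(x) = x^r sum_{n>=0} a_n x^n with a_0 = 1.
Substitute y = x^r sum a_n x^n and match x^{r+n}. The recurrence is
  D(n) a_n - 4 a_{n-1} + 2 a_{n-2} = 0,  where D(n) = (r+n)(r+n-1) + (-1/5)(r+n) + (1/5).
  a_n = [4 a_{n-1} - 2 a_{n-2}] / D(n).
Since the indicial polynomial factors as (r - r_1)(r - r_2), D(n) = (r_1 + n - r_1)(r_1 + n - r_2) = n(n + 4/5).
Evaluating step by step (a_0 = 1):
  n = 1: D(1) = 1(1 + 4/5) = 9/5; numerator = 4(1) = 4; a_1 = (4)/(9/5) = 20/9
  n = 2: D(2) = 2(2 + 4/5) = 28/5; numerator = 4(20/9) - 2(1) = 62/9; a_2 = (62/9)/(28/5) = 155/126
  n = 3: D(3) = 3(3 + 4/5) = 57/5; numerator = 4(155/126) - 2(20/9) = 10/21; a_3 = (10/21)/(57/5) = 50/1197
  n = 4: D(4) = 4(4 + 4/5) = 96/5; numerator = 4(50/1197) - 2(155/126) = -305/133; a_4 = (-305/133)/(96/5) = -1525/12768

r = 1; a_0 = 1; a_1 = 20/9; a_2 = 155/126; a_3 = 50/1197; a_4 = -1525/12768


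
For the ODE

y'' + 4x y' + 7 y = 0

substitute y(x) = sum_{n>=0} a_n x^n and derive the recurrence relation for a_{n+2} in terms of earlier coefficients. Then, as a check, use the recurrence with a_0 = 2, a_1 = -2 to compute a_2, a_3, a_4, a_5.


Substitute y = sum_n a_n x^n.
y''(x) has coefficient (n+2)(n+1) a_{n+2} at x^n;
4 x y'(x) has coefficient 4 n a_n at x^n (shift);
7 y(x) has coefficient 7 a_n at x^n.
Matching x^n: (n+2)(n+1) a_{n+2} + (4n + 7) a_n = 0.
Thus a_{n+2} = (-4n - 7) / ((n+1)(n+2)) * a_n.

Check with a_0 = 2, a_1 = -2 (apply the recurrence for n = 0, 1, 2, 3): a_0 = 2, a_1 = -2, a_2 = -7, a_3 = 11/3, a_4 = 35/4, a_5 = -209/60.

a_(n+2) = (-4n - 7) / ((n+1)(n+2)) * a_n; check: a_0 = 2, a_1 = -2, a_2 = -7, a_3 = 11/3, a_4 = 35/4, a_5 = -209/60


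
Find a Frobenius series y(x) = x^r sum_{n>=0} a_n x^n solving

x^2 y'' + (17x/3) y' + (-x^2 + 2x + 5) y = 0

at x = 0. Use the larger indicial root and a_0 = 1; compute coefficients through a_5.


Write in Frobenius form y'' + (p(x)/x) y' + (q(x)/x^2) y = 0:
  p(x) = 17/3,  q(x) = -x^2 + 2x + 5.
Indicial equation: r(r-1) + (17/3) r + (5) = 0 -> roots r_1 = -5/3, r_2 = -3.
Take r = r_1 = -5/3. Let y(x) = x^r sum_{n>=0} a_n x^n with a_0 = 1.
Substitute y = x^r sum a_n x^n and match x^{r+n}. The recurrence is
  D(n) a_n + 2 a_{n-1} - 1 a_{n-2} = 0,  where D(n) = (r+n)(r+n-1) + (17/3)(r+n) + (5).
  a_n = [-2 a_{n-1} + 1 a_{n-2}] / D(n).
Since the indicial polynomial factors as (r - r_1)(r - r_2), D(n) = (r_1 + n - r_1)(r_1 + n - r_2) = n(n + 4/3).
Evaluating step by step (a_0 = 1):
  n = 1: D(1) = 1(1 + 4/3) = 7/3; numerator = -2(1) = -2; a_1 = (-2)/(7/3) = -6/7
  n = 2: D(2) = 2(2 + 4/3) = 20/3; numerator = -2(-6/7) + 1(1) = 19/7; a_2 = (19/7)/(20/3) = 57/140
  n = 3: D(3) = 3(3 + 4/3) = 13; numerator = -2(57/140) + 1(-6/7) = -117/70; a_3 = (-117/70)/(13) = -9/70
  n = 4: D(4) = 4(4 + 4/3) = 64/3; numerator = -2(-9/70) + 1(57/140) = 93/140; a_4 = (93/140)/(64/3) = 279/8960
  n = 5: D(5) = 5(5 + 4/3) = 95/3; numerator = -2(279/8960) + 1(-9/70) = -171/896; a_5 = (-171/896)/(95/3) = -27/4480

r = -5/3; a_0 = 1; a_1 = -6/7; a_2 = 57/140; a_3 = -9/70; a_4 = 279/8960; a_5 = -27/4480


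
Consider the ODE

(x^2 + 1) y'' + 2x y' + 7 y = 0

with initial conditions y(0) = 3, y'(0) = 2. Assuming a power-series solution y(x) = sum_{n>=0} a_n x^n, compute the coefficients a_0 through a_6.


Ansatz: y(x) = sum_{n>=0} a_n x^n, so y'(x) = sum_{n>=1} n a_n x^(n-1) and y''(x) = sum_{n>=2} n(n-1) a_n x^(n-2).
Substitute into P(x) y'' + Q(x) y' + R(x) y = 0 with P(x) = x^2 + 1, Q(x) = 2x, R(x) = 7, and match powers of x.
Initial conditions: a_0 = 3, a_1 = 2.
Setting the coefficient of each power of x to zero and solving order by order (substituting the coefficients already found):
  x^0: 2 a_2 + 7 a_0 = 0  ->  2 a_2 = -7 a_0 = -21  ->  a_2 = -21/2
  x^1: 6 a_3 + 9 a_1 = 0  ->  6 a_3 = -9 a_1 = -18  ->  a_3 = -3
  x^2: 12 a_4 + 13 a_2 = 0  ->  12 a_4 = -13 a_2 = 273/2  ->  a_4 = 91/8
  x^3: 20 a_5 + 19 a_3 = 0  ->  20 a_5 = -19 a_3 = 57  ->  a_5 = 57/20
  x^4: 30 a_6 + 27 a_4 = 0  ->  30 a_6 = -27 a_4 = -2457/8  ->  a_6 = -819/80
Truncated series: y(x) = 3 + 2 x - (21/2) x^2 - 3 x^3 + (91/8) x^4 + (57/20) x^5 - (819/80) x^6 + O(x^7).

a_0 = 3; a_1 = 2; a_2 = -21/2; a_3 = -3; a_4 = 91/8; a_5 = 57/20; a_6 = -819/80


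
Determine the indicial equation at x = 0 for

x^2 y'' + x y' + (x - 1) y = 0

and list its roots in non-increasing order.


Divide by x^2 to reach normal form y'' + P_1(x) y' + P_2(x) y = 0 with P_1(x) = 1/x and P_2(x) = 1/x - 1/x^2.
x = 0 is a singular point because the y'-coefficient 1/x has a pole at x = 0 and the y-coefficient 1/x - 1/x^2 has a pole at x = 0.
It is a regular singular point because x P_1(x) = p(x) = 1 and x^2 P_2(x) = q(x) = x - 1 are polynomials, hence analytic at x = 0.
p(0) = 1,  q(0) = -1.
Indicial equation: r(r-1) + p(0) r + q(0) = 0, i.e. r^2 + (p(0) - 1) r + q(0) = 0, i.e. r^2 - 1 = 0.
Discriminant: (0)^2 - 4(-1) = 4, so r = (0 ± 2)/2.
Solving: r_1 = 1, r_2 = -1.

indicial: r^2 - 1 = 0; roots r_1 = 1, r_2 = -1


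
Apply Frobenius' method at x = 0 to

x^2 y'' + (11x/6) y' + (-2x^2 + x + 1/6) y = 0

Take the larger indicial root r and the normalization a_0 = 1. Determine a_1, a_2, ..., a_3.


Write in Frobenius form y'' + (p(x)/x) y' + (q(x)/x^2) y = 0:
  p(x) = 11/6,  q(x) = -2x^2 + x + 1/6.
Indicial equation: r(r-1) + (11/6) r + (1/6) = 0 -> roots r_1 = -1/3, r_2 = -1/2.
Take r = r_1 = -1/3. Let y(x) = x^r sum_{n>=0} a_n x^n with a_0 = 1.
Substitute y = x^r sum a_n x^n and match x^{r+n}. The recurrence is
  D(n) a_n + 1 a_{n-1} - 2 a_{n-2} = 0,  where D(n) = (r+n)(r+n-1) + (11/6)(r+n) + (1/6).
  a_n = [-1 a_{n-1} + 2 a_{n-2}] / D(n).
Since the indicial polynomial factors as (r - r_1)(r - r_2), D(n) = (r_1 + n - r_1)(r_1 + n - r_2) = n(n + 1/6).
Evaluating step by step (a_0 = 1):
  n = 1: D(1) = 1(1 + 1/6) = 7/6; numerator = -1(1) = -1; a_1 = (-1)/(7/6) = -6/7
  n = 2: D(2) = 2(2 + 1/6) = 13/3; numerator = -1(-6/7) + 2(1) = 20/7; a_2 = (20/7)/(13/3) = 60/91
  n = 3: D(3) = 3(3 + 1/6) = 19/2; numerator = -1(60/91) + 2(-6/7) = -216/91; a_3 = (-216/91)/(19/2) = -432/1729

r = -1/3; a_0 = 1; a_1 = -6/7; a_2 = 60/91; a_3 = -432/1729


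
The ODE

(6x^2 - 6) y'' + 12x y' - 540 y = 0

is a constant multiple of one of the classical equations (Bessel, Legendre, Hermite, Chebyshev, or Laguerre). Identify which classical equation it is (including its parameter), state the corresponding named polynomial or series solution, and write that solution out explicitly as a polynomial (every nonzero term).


All three coefficients share the factor -6; dividing through by -6 gives  (1 - x^2) y'' - 2x y' + 90 y = 0.
This matches the Legendre equation (1 - x^2) y'' - 2x y' + n(n+1) y = 0 (note the -2x y' term) with n(n+1) = 90, so n = 9; the polynomial solution is P_9(x).
With y = sum_k a_k x^k, matching x^k gives (k+2)(k+1) a_{k+2} = [k(k+1) - n(n+1)] a_k = (k - 9)(k + 10) a_k. The right side vanishes at k = 9, so the series with the parity of 9 terminates at degree 9.
Standard normalization (P_n(1) = 1): leading coefficient (2n)!/(2^n (n!)^2) = 6402373705728000/(512*131681894400) = 12155/128, so a_9 = 12155/128. Work downward with a_k = (k+1)(k+2) a_{k+2} / ((k - 9)(k + 10)):
  a_7 = (8)(9)(12155/128) / ((7 - 9)(7 + 10)) = (109395/16)/(-34) = -6435/32
  a_5 = (6)(7)(-6435/32) / ((5 - 9)(5 + 10)) = (-135135/16)/(-60) = 9009/64
  a_3 = (4)(5)(9009/64) / ((3 - 9)(3 + 10)) = (45045/16)/(-78) = -1155/32
  a_1 = (2)(3)(-1155/32) / ((1 - 9)(1 + 10)) = (-3465/16)/(-88) = 315/128
Hence P_9(x) = 12155 x^9/128 - 6435 x^7/32 + 9009 x^5/64 - 1155 x^3/32 + 315 x/128.

P_9(x); series = 12155 x^9/128 - 6435 x^7/32 + 9009 x^5/64 - 1155 x^3/32 + 315 x/128


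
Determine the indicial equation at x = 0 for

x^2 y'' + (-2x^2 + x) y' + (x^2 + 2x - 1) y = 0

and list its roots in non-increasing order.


Divide by x^2 to reach normal form y'' + P_1(x) y' + P_2(x) y = 0 with P_1(x) = -2 + 1/x and P_2(x) = 1 + 2/x - 1/x^2.
x = 0 is a singular point because the y'-coefficient -2 + 1/x has a pole at x = 0 and the y-coefficient 1 + 2/x - 1/x^2 has a pole at x = 0.
It is a regular singular point because x P_1(x) = p(x) = 1 - 2x and x^2 P_2(x) = q(x) = x^2 + 2x - 1 are polynomials, hence analytic at x = 0.
p(0) = 1,  q(0) = -1.
Indicial equation: r(r-1) + p(0) r + q(0) = 0, i.e. r^2 + (p(0) - 1) r + q(0) = 0, i.e. r^2 - 1 = 0.
Discriminant: (0)^2 - 4(-1) = 4, so r = (0 ± 2)/2.
Solving: r_1 = 1, r_2 = -1.

indicial: r^2 - 1 = 0; roots r_1 = 1, r_2 = -1


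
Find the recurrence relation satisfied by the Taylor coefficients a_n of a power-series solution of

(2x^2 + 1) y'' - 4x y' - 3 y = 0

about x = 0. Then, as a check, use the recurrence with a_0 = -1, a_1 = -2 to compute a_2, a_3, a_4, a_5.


Substitute y = sum_n a_n x^n.
(1 + 2 x^2) y'' contributes (n+2)(n+1) a_{n+2} + 2 n(n-1) a_n at x^n.
-4 x y'(x) contributes -4 n a_n at x^n.
-3 y(x) contributes -3 a_n at x^n.
Matching x^n: (n+2)(n+1) a_{n+2} + (2 n(n-1) - 4 n - 3) a_n = 0.
Thus a_{n+2} = (-2 n(n-1) + 4 n + 3) / ((n+1)(n+2)) * a_n.

Check with a_0 = -1, a_1 = -2 (apply the recurrence for n = 0, 1, 2, 3): a_0 = -1, a_1 = -2, a_2 = -3/2, a_3 = -7/3, a_4 = -7/8, a_5 = -7/20.

a_(n+2) = (-2 n(n-1) + 4 n + 3) / ((n+1)(n+2)) * a_n; check: a_0 = -1, a_1 = -2, a_2 = -3/2, a_3 = -7/3, a_4 = -7/8, a_5 = -7/20


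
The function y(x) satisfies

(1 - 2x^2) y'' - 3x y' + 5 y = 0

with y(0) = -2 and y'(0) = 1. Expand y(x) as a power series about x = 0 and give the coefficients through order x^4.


Ansatz: y(x) = sum_{n>=0} a_n x^n, so y'(x) = sum_{n>=1} n a_n x^(n-1) and y''(x) = sum_{n>=2} n(n-1) a_n x^(n-2).
Substitute into P(x) y'' + Q(x) y' + R(x) y = 0 with P(x) = 1 - 2x^2, Q(x) = -3x, R(x) = 5, and match powers of x.
Initial conditions: a_0 = -2, a_1 = 1.
Setting the coefficient of each power of x to zero and solving order by order (substituting the coefficients already found):
  x^0: 2 a_2 + 5 a_0 = 0  ->  2 a_2 = -5 a_0 = 10  ->  a_2 = 5
  x^1: 6 a_3 + 2 a_1 = 0  ->  6 a_3 = -2 a_1 = -2  ->  a_3 = -1/3
  x^2: 12 a_4 - 5 a_2 = 0  ->  12 a_4 = 5 a_2 = 25  ->  a_4 = 25/12
Truncated series: y(x) = -2 + x + 5 x^2 - (1/3) x^3 + (25/12) x^4 + O(x^5).

a_0 = -2; a_1 = 1; a_2 = 5; a_3 = -1/3; a_4 = 25/12


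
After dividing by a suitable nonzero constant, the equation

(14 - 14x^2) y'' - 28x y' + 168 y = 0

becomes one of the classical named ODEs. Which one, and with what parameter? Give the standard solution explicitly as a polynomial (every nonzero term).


All three coefficients share the factor 14; dividing through by 14 gives  (1 - x^2) y'' - 2x y' + 12 y = 0.
This matches the Legendre equation (1 - x^2) y'' - 2x y' + n(n+1) y = 0 (note the -2x y' term) with n(n+1) = 12, so n = 3; the polynomial solution is P_3(x).
With y = sum_k a_k x^k, matching x^k gives (k+2)(k+1) a_{k+2} = [k(k+1) - n(n+1)] a_k = (k - 3)(k + 4) a_k. The right side vanishes at k = 3, so the series with the parity of 3 terminates at degree 3.
Standard normalization (P_n(1) = 1): leading coefficient (2n)!/(2^n (n!)^2) = 720/(8*36) = 5/2, so a_3 = 5/2. Work downward with a_k = (k+1)(k+2) a_{k+2} / ((k - 3)(k + 4)):
  a_1 = (2)(3)(5/2) / ((1 - 3)(1 + 4)) = 15/(-10) = -3/2
Hence P_3(x) = 5 x^3/2 - 3 x/2.

P_3(x); series = 5 x^3/2 - 3 x/2


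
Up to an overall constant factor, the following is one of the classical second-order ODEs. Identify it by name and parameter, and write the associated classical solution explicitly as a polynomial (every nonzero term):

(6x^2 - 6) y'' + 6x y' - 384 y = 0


All three coefficients share the factor -6; dividing through by -6 gives  (1 - x^2) y'' - x y' + 64 y = 0.
This matches the Chebyshev equation (1 - x^2) y'' - x y' + n^2 y = 0 (note the -x y' term, not -2x y') with n^2 = 64, so n = 8; the polynomial solution is T_8(x).
With y = sum_k a_k x^k, matching x^k gives (k+2)(k+1) a_{k+2} = (k^2 - n^2) a_k = (k - 8)(k + 8) a_k. The right side vanishes at k = 8, so the series with the parity of 8 terminates at degree 8.
Standard normalization: leading coefficient of T_n is 2^(n-1), so a_8 = 2^7 = 128. Work downward with a_k = (k+1)(k+2) a_{k+2} / ((k - 8)(k + 8)):
  a_6 = (7)(8)(128) / ((6 - 8)(6 + 8)) = 7168/(-28) = -256
  a_4 = (5)(6)(-256) / ((4 - 8)(4 + 8)) = -7680/(-48) = 160
  a_2 = (3)(4)(160) / ((2 - 8)(2 + 8)) = 1920/(-60) = -32
  a_0 = (1)(2)(-32) / ((0 - 8)(0 + 8)) = -64/(-64) = 1
Hence T_8(x) = 128 x^8 - 256 x^6 + 160 x^4 - 32 x^2 + 1.

T_8(x); series = 128 x^8 - 256 x^6 + 160 x^4 - 32 x^2 + 1


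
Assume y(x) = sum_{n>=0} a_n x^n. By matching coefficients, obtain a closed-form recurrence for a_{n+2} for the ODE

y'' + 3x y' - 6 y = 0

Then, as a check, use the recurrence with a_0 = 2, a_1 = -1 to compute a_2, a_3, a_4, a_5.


Substitute y = sum_n a_n x^n.
y''(x) has coefficient (n+2)(n+1) a_{n+2} at x^n;
3 x y'(x) has coefficient 3 n a_n at x^n (shift);
-6 y(x) has coefficient -6 a_n at x^n.
Matching x^n: (n+2)(n+1) a_{n+2} + (3n - 6) a_n = 0.
Thus a_{n+2} = (-3n + 6) / ((n+1)(n+2)) * a_n.

Check with a_0 = 2, a_1 = -1 (apply the recurrence for n = 0, 1, 2, 3): a_0 = 2, a_1 = -1, a_2 = 6, a_3 = -1/2, a_4 = 0, a_5 = 3/40.

a_(n+2) = (-3n + 6) / ((n+1)(n+2)) * a_n; check: a_0 = 2, a_1 = -1, a_2 = 6, a_3 = -1/2, a_4 = 0, a_5 = 3/40


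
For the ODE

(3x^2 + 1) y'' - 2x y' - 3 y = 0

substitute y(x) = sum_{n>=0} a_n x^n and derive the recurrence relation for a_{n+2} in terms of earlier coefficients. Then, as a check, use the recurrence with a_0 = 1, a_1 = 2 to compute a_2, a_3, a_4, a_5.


Substitute y = sum_n a_n x^n.
(1 + 3 x^2) y'' contributes (n+2)(n+1) a_{n+2} + 3 n(n-1) a_n at x^n.
-2 x y'(x) contributes -2 n a_n at x^n.
-3 y(x) contributes -3 a_n at x^n.
Matching x^n: (n+2)(n+1) a_{n+2} + (3 n(n-1) - 2 n - 3) a_n = 0.
Thus a_{n+2} = (-3 n(n-1) + 2 n + 3) / ((n+1)(n+2)) * a_n.

Check with a_0 = 1, a_1 = 2 (apply the recurrence for n = 0, 1, 2, 3): a_0 = 1, a_1 = 2, a_2 = 3/2, a_3 = 5/3, a_4 = 1/8, a_5 = -3/4.

a_(n+2) = (-3 n(n-1) + 2 n + 3) / ((n+1)(n+2)) * a_n; check: a_0 = 1, a_1 = 2, a_2 = 3/2, a_3 = 5/3, a_4 = 1/8, a_5 = -3/4


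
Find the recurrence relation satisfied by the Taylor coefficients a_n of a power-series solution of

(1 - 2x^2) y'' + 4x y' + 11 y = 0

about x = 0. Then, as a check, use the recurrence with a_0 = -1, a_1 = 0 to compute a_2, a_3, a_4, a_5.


Substitute y = sum_n a_n x^n.
(1 - 2 x^2) y'' contributes (n+2)(n+1) a_{n+2} - 2 n(n-1) a_n at x^n.
4 x y'(x) contributes 4 n a_n at x^n.
11 y(x) contributes 11 a_n at x^n.
Matching x^n: (n+2)(n+1) a_{n+2} + (-2 n(n-1) + 4 n + 11) a_n = 0.
Thus a_{n+2} = (2 n(n-1) - 4 n - 11) / ((n+1)(n+2)) * a_n.

Check with a_0 = -1, a_1 = 0 (apply the recurrence for n = 0, 1, 2, 3): a_0 = -1, a_1 = 0, a_2 = 11/2, a_3 = 0, a_4 = -55/8, a_5 = 0.

a_(n+2) = (2 n(n-1) - 4 n - 11) / ((n+1)(n+2)) * a_n; check: a_0 = -1, a_1 = 0, a_2 = 11/2, a_3 = 0, a_4 = -55/8, a_5 = 0


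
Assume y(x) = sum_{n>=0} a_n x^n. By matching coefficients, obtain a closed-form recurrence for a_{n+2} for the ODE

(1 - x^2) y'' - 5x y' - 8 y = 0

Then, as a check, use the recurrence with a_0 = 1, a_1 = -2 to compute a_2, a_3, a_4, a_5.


Substitute y = sum_n a_n x^n.
(1 - 1 x^2) y'' contributes (n+2)(n+1) a_{n+2} - n(n-1) a_n at x^n.
-5 x y'(x) contributes -5 n a_n at x^n.
-8 y(x) contributes -8 a_n at x^n.
Matching x^n: (n+2)(n+1) a_{n+2} + (-n(n-1) - 5 n - 8) a_n = 0.
Thus a_{n+2} = (n(n-1) + 5 n + 8) / ((n+1)(n+2)) * a_n.

Check with a_0 = 1, a_1 = -2 (apply the recurrence for n = 0, 1, 2, 3): a_0 = 1, a_1 = -2, a_2 = 4, a_3 = -13/3, a_4 = 20/3, a_5 = -377/60.

a_(n+2) = (n(n-1) + 5 n + 8) / ((n+1)(n+2)) * a_n; check: a_0 = 1, a_1 = -2, a_2 = 4, a_3 = -13/3, a_4 = 20/3, a_5 = -377/60


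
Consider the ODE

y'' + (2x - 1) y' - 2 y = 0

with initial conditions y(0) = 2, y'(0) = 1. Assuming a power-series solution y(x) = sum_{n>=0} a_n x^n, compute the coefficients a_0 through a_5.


Ansatz: y(x) = sum_{n>=0} a_n x^n, so y'(x) = sum_{n>=1} n a_n x^(n-1) and y''(x) = sum_{n>=2} n(n-1) a_n x^(n-2).
Substitute into P(x) y'' + Q(x) y' + R(x) y = 0 with P(x) = 1, Q(x) = 2x - 1, R(x) = -2, and match powers of x.
Initial conditions: a_0 = 2, a_1 = 1.
Setting the coefficient of each power of x to zero and solving order by order (substituting the coefficients already found):
  x^0: 2 a_2 - a_1 - 2 a_0 = 0  ->  2 a_2 = a_1 + 2 a_0 = 5  ->  a_2 = 5/2
  x^1: 6 a_3 - 2 a_2 = 0  ->  6 a_3 = 2 a_2 = 5  ->  a_3 = 5/6
  x^2: 12 a_4 - 3 a_3 + 2 a_2 = 0  ->  12 a_4 = 3 a_3 - 2 a_2 = -5/2  ->  a_4 = -5/24
  x^3: 20 a_5 - 4 a_4 + 4 a_3 = 0  ->  20 a_5 = 4 a_4 - 4 a_3 = -25/6  ->  a_5 = -5/24
Truncated series: y(x) = 2 + x + (5/2) x^2 + (5/6) x^3 - (5/24) x^4 - (5/24) x^5 + O(x^6).

a_0 = 2; a_1 = 1; a_2 = 5/2; a_3 = 5/6; a_4 = -5/24; a_5 = -5/24


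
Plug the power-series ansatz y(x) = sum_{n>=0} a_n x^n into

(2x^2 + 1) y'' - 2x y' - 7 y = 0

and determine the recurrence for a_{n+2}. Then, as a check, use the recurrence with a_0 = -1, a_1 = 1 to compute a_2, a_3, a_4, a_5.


Substitute y = sum_n a_n x^n.
(1 + 2 x^2) y'' contributes (n+2)(n+1) a_{n+2} + 2 n(n-1) a_n at x^n.
-2 x y'(x) contributes -2 n a_n at x^n.
-7 y(x) contributes -7 a_n at x^n.
Matching x^n: (n+2)(n+1) a_{n+2} + (2 n(n-1) - 2 n - 7) a_n = 0.
Thus a_{n+2} = (-2 n(n-1) + 2 n + 7) / ((n+1)(n+2)) * a_n.

Check with a_0 = -1, a_1 = 1 (apply the recurrence for n = 0, 1, 2, 3): a_0 = -1, a_1 = 1, a_2 = -7/2, a_3 = 3/2, a_4 = -49/24, a_5 = 3/40.

a_(n+2) = (-2 n(n-1) + 2 n + 7) / ((n+1)(n+2)) * a_n; check: a_0 = -1, a_1 = 1, a_2 = -7/2, a_3 = 3/2, a_4 = -49/24, a_5 = 3/40


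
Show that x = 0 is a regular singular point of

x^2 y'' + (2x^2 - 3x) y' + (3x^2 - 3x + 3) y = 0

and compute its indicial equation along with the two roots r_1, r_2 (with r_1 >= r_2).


Divide by x^2 to reach normal form y'' + P_1(x) y' + P_2(x) y = 0 with P_1(x) = 2 - 3/x and P_2(x) = 3 - 3/x + 3/x^2.
x = 0 is a singular point because the y'-coefficient 2 - 3/x has a pole at x = 0 and the y-coefficient 3 - 3/x + 3/x^2 has a pole at x = 0.
It is a regular singular point because x P_1(x) = p(x) = 2x - 3 and x^2 P_2(x) = q(x) = 3x^2 - 3x + 3 are polynomials, hence analytic at x = 0.
p(0) = -3,  q(0) = 3.
Indicial equation: r(r-1) + p(0) r + q(0) = 0, i.e. r^2 + (p(0) - 1) r + q(0) = 0, i.e. r^2 - 4 r + 3 = 0.
Discriminant: (-4)^2 - 4(3) = 4, so r = (4 ± 2)/2.
Solving: r_1 = 3, r_2 = 1.

indicial: r^2 - 4 r + 3 = 0; roots r_1 = 3, r_2 = 1


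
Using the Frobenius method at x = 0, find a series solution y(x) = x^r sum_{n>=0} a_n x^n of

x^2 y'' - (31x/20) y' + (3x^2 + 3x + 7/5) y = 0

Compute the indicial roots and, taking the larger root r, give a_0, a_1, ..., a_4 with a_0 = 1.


Write in Frobenius form y'' + (p(x)/x) y' + (q(x)/x^2) y = 0:
  p(x) = -31/20,  q(x) = 3x^2 + 3x + 7/5.
Indicial equation: r(r-1) + (-31/20) r + (7/5) = 0 -> roots r_1 = 7/4, r_2 = 4/5.
Take r = r_1 = 7/4. Let y(x) = x^r sum_{n>=0} a_n x^n with a_0 = 1.
Substitute y = x^r sum a_n x^n and match x^{r+n}. The recurrence is
  D(n) a_n + 3 a_{n-1} + 3 a_{n-2} = 0,  where D(n) = (r+n)(r+n-1) + (-31/20)(r+n) + (7/5).
  a_n = [-3 a_{n-1} - 3 a_{n-2}] / D(n).
Since the indicial polynomial factors as (r - r_1)(r - r_2), D(n) = (r_1 + n - r_1)(r_1 + n - r_2) = n(n + 19/20).
Evaluating step by step (a_0 = 1):
  n = 1: D(1) = 1(1 + 19/20) = 39/20; numerator = -3(1) = -3; a_1 = (-3)/(39/20) = -20/13
  n = 2: D(2) = 2(2 + 19/20) = 59/10; numerator = -3(-20/13) - 3(1) = 21/13; a_2 = (21/13)/(59/10) = 210/767
  n = 3: D(3) = 3(3 + 19/20) = 237/20; numerator = -3(210/767) - 3(-20/13) = 2910/767; a_3 = (2910/767)/(237/20) = 19400/60593
  n = 4: D(4) = 4(4 + 19/20) = 99/5; numerator = -3(19400/60593) - 3(210/767) = -1830/1027; a_4 = (-1830/1027)/(99/5) = -3050/33891

r = 7/4; a_0 = 1; a_1 = -20/13; a_2 = 210/767; a_3 = 19400/60593; a_4 = -3050/33891


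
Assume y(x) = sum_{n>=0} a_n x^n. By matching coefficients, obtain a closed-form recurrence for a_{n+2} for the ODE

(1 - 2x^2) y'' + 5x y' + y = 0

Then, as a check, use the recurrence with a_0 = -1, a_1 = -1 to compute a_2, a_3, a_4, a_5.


Substitute y = sum_n a_n x^n.
(1 - 2 x^2) y'' contributes (n+2)(n+1) a_{n+2} - 2 n(n-1) a_n at x^n.
5 x y'(x) contributes 5 n a_n at x^n.
y(x) contributes 1 a_n at x^n.
Matching x^n: (n+2)(n+1) a_{n+2} + (-2 n(n-1) + 5 n + 1) a_n = 0.
Thus a_{n+2} = (2 n(n-1) - 5 n - 1) / ((n+1)(n+2)) * a_n.

Check with a_0 = -1, a_1 = -1 (apply the recurrence for n = 0, 1, 2, 3): a_0 = -1, a_1 = -1, a_2 = 1/2, a_3 = 1, a_4 = -7/24, a_5 = -1/5.

a_(n+2) = (2 n(n-1) - 5 n - 1) / ((n+1)(n+2)) * a_n; check: a_0 = -1, a_1 = -1, a_2 = 1/2, a_3 = 1, a_4 = -7/24, a_5 = -1/5


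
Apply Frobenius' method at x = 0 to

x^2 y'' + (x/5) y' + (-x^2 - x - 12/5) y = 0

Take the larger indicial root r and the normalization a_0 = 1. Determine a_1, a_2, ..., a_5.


Write in Frobenius form y'' + (p(x)/x) y' + (q(x)/x^2) y = 0:
  p(x) = 1/5,  q(x) = -x^2 - x - 12/5.
Indicial equation: r(r-1) + (1/5) r + (-12/5) = 0 -> roots r_1 = 2, r_2 = -6/5.
Take r = r_1 = 2. Let y(x) = x^r sum_{n>=0} a_n x^n with a_0 = 1.
Substitute y = x^r sum a_n x^n and match x^{r+n}. The recurrence is
  D(n) a_n - 1 a_{n-1} - 1 a_{n-2} = 0,  where D(n) = (r+n)(r+n-1) + (1/5)(r+n) + (-12/5).
  a_n = [1 a_{n-1} + 1 a_{n-2}] / D(n).
Since the indicial polynomial factors as (r - r_1)(r - r_2), D(n) = (r_1 + n - r_1)(r_1 + n - r_2) = n(n + 16/5).
Evaluating step by step (a_0 = 1):
  n = 1: D(1) = 1(1 + 16/5) = 21/5; numerator = 1(1) = 1; a_1 = (1)/(21/5) = 5/21
  n = 2: D(2) = 2(2 + 16/5) = 52/5; numerator = 1(5/21) + 1(1) = 26/21; a_2 = (26/21)/(52/5) = 5/42
  n = 3: D(3) = 3(3 + 16/5) = 93/5; numerator = 1(5/42) + 1(5/21) = 5/14; a_3 = (5/14)/(93/5) = 25/1302
  n = 4: D(4) = 4(4 + 16/5) = 144/5; numerator = 1(25/1302) + 1(5/42) = 30/217; a_4 = (30/217)/(144/5) = 25/5208
  n = 5: D(5) = 5(5 + 16/5) = 41; numerator = 1(25/5208) + 1(25/1302) = 125/5208; a_5 = (125/5208)/(41) = 125/213528

r = 2; a_0 = 1; a_1 = 5/21; a_2 = 5/42; a_3 = 25/1302; a_4 = 25/5208; a_5 = 125/213528


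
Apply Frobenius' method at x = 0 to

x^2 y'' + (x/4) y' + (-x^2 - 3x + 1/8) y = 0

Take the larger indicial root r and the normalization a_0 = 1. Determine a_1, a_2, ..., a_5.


Write in Frobenius form y'' + (p(x)/x) y' + (q(x)/x^2) y = 0:
  p(x) = 1/4,  q(x) = -x^2 - 3x + 1/8.
Indicial equation: r(r-1) + (1/4) r + (1/8) = 0 -> roots r_1 = 1/2, r_2 = 1/4.
Take r = r_1 = 1/2. Let y(x) = x^r sum_{n>=0} a_n x^n with a_0 = 1.
Substitute y = x^r sum a_n x^n and match x^{r+n}. The recurrence is
  D(n) a_n - 3 a_{n-1} - 1 a_{n-2} = 0,  where D(n) = (r+n)(r+n-1) + (1/4)(r+n) + (1/8).
  a_n = [3 a_{n-1} + 1 a_{n-2}] / D(n).
Since the indicial polynomial factors as (r - r_1)(r - r_2), D(n) = (r_1 + n - r_1)(r_1 + n - r_2) = n(n + 1/4).
Evaluating step by step (a_0 = 1):
  n = 1: D(1) = 1(1 + 1/4) = 5/4; numerator = 3(1) = 3; a_1 = (3)/(5/4) = 12/5
  n = 2: D(2) = 2(2 + 1/4) = 9/2; numerator = 3(12/5) + 1(1) = 41/5; a_2 = (41/5)/(9/2) = 82/45
  n = 3: D(3) = 3(3 + 1/4) = 39/4; numerator = 3(82/45) + 1(12/5) = 118/15; a_3 = (118/15)/(39/4) = 472/585
  n = 4: D(4) = 4(4 + 1/4) = 17; numerator = 3(472/585) + 1(82/45) = 2482/585; a_4 = (2482/585)/(17) = 146/585
  n = 5: D(5) = 5(5 + 1/4) = 105/4; numerator = 3(146/585) + 1(472/585) = 14/9; a_5 = (14/9)/(105/4) = 8/135

r = 1/2; a_0 = 1; a_1 = 12/5; a_2 = 82/45; a_3 = 472/585; a_4 = 146/585; a_5 = 8/135


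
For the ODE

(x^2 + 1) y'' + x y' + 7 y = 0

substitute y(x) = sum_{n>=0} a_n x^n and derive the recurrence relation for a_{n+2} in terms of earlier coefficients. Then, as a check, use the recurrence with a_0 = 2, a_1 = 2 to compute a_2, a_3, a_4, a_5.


Substitute y = sum_n a_n x^n.
(1 + 1 x^2) y'' contributes (n+2)(n+1) a_{n+2} + n(n-1) a_n at x^n.
x y'(x) contributes n a_n at x^n.
7 y(x) contributes 7 a_n at x^n.
Matching x^n: (n+2)(n+1) a_{n+2} + (n(n-1) + n + 7) a_n = 0.
Thus a_{n+2} = (-n(n-1) - n - 7) / ((n+1)(n+2)) * a_n.

Check with a_0 = 2, a_1 = 2 (apply the recurrence for n = 0, 1, 2, 3): a_0 = 2, a_1 = 2, a_2 = -7, a_3 = -8/3, a_4 = 77/12, a_5 = 32/15.

a_(n+2) = (-n(n-1) - n - 7) / ((n+1)(n+2)) * a_n; check: a_0 = 2, a_1 = 2, a_2 = -7, a_3 = -8/3, a_4 = 77/12, a_5 = 32/15


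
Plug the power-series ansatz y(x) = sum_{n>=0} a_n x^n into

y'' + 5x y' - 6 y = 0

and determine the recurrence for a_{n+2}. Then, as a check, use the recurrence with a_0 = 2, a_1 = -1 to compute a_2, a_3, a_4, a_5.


Substitute y = sum_n a_n x^n.
y''(x) has coefficient (n+2)(n+1) a_{n+2} at x^n;
5 x y'(x) has coefficient 5 n a_n at x^n (shift);
-6 y(x) has coefficient -6 a_n at x^n.
Matching x^n: (n+2)(n+1) a_{n+2} + (5n - 6) a_n = 0.
Thus a_{n+2} = (-5n + 6) / ((n+1)(n+2)) * a_n.

Check with a_0 = 2, a_1 = -1 (apply the recurrence for n = 0, 1, 2, 3): a_0 = 2, a_1 = -1, a_2 = 6, a_3 = -1/6, a_4 = -2, a_5 = 3/40.

a_(n+2) = (-5n + 6) / ((n+1)(n+2)) * a_n; check: a_0 = 2, a_1 = -1, a_2 = 6, a_3 = -1/6, a_4 = -2, a_5 = 3/40


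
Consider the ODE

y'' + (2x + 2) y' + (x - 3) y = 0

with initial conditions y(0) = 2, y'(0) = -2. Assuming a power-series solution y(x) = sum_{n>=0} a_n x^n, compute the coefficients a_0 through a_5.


Ansatz: y(x) = sum_{n>=0} a_n x^n, so y'(x) = sum_{n>=1} n a_n x^(n-1) and y''(x) = sum_{n>=2} n(n-1) a_n x^(n-2).
Substitute into P(x) y'' + Q(x) y' + R(x) y = 0 with P(x) = 1, Q(x) = 2x + 2, R(x) = x - 3, and match powers of x.
Initial conditions: a_0 = 2, a_1 = -2.
Setting the coefficient of each power of x to zero and solving order by order (substituting the coefficients already found):
  x^0: 2 a_2 + 2 a_1 - 3 a_0 = 0  ->  2 a_2 = -2 a_1 + 3 a_0 = 10  ->  a_2 = 5
  x^1: 6 a_3 + 4 a_2 - a_1 + a_0 = 0  ->  6 a_3 = -4 a_2 + a_1 - a_0 = -24  ->  a_3 = -4
  x^2: 12 a_4 + 6 a_3 + a_2 + a_1 = 0  ->  12 a_4 = -6 a_3 - a_2 - a_1 = 21  ->  a_4 = 7/4
  x^3: 20 a_5 + 8 a_4 + 3 a_3 + a_2 = 0  ->  20 a_5 = -8 a_4 - 3 a_3 - a_2 = -7  ->  a_5 = -7/20
Truncated series: y(x) = 2 - 2 x + 5 x^2 - 4 x^3 + (7/4) x^4 - (7/20) x^5 + O(x^6).

a_0 = 2; a_1 = -2; a_2 = 5; a_3 = -4; a_4 = 7/4; a_5 = -7/20


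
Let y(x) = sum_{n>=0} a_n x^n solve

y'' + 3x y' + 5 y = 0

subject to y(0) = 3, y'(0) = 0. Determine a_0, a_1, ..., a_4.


Ansatz: y(x) = sum_{n>=0} a_n x^n, so y'(x) = sum_{n>=1} n a_n x^(n-1) and y''(x) = sum_{n>=2} n(n-1) a_n x^(n-2).
Substitute into P(x) y'' + Q(x) y' + R(x) y = 0 with P(x) = 1, Q(x) = 3x, R(x) = 5, and match powers of x.
Initial conditions: a_0 = 3, a_1 = 0.
Setting the coefficient of each power of x to zero and solving order by order (substituting the coefficients already found):
  x^0: 2 a_2 + 5 a_0 = 0  ->  2 a_2 = -5 a_0 = -15  ->  a_2 = -15/2
  x^1: 6 a_3 + 8 a_1 = 0  ->  6 a_3 = -8 a_1 = 0  ->  a_3 = 0
  x^2: 12 a_4 + 11 a_2 = 0  ->  12 a_4 = -11 a_2 = 165/2  ->  a_4 = 55/8
Truncated series: y(x) = 3 - (15/2) x^2 + (55/8) x^4 + O(x^5).

a_0 = 3; a_1 = 0; a_2 = -15/2; a_3 = 0; a_4 = 55/8


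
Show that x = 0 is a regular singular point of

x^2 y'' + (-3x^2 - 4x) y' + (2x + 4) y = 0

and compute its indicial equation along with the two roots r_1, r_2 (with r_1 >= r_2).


Divide by x^2 to reach normal form y'' + P_1(x) y' + P_2(x) y = 0 with P_1(x) = -3 - 4/x and P_2(x) = 2/x + 4/x^2.
x = 0 is a singular point because the y'-coefficient -3 - 4/x has a pole at x = 0 and the y-coefficient 2/x + 4/x^2 has a pole at x = 0.
It is a regular singular point because x P_1(x) = p(x) = -3x - 4 and x^2 P_2(x) = q(x) = 2x + 4 are polynomials, hence analytic at x = 0.
p(0) = -4,  q(0) = 4.
Indicial equation: r(r-1) + p(0) r + q(0) = 0, i.e. r^2 + (p(0) - 1) r + q(0) = 0, i.e. r^2 - 5 r + 4 = 0.
Discriminant: (-5)^2 - 4(4) = 9, so r = (5 ± 3)/2.
Solving: r_1 = 4, r_2 = 1.

indicial: r^2 - 5 r + 4 = 0; roots r_1 = 4, r_2 = 1


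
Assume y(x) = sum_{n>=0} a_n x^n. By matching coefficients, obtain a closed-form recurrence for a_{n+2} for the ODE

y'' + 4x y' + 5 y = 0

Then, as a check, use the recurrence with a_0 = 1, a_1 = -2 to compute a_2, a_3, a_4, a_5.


Substitute y = sum_n a_n x^n.
y''(x) has coefficient (n+2)(n+1) a_{n+2} at x^n;
4 x y'(x) has coefficient 4 n a_n at x^n (shift);
5 y(x) has coefficient 5 a_n at x^n.
Matching x^n: (n+2)(n+1) a_{n+2} + (4n + 5) a_n = 0.
Thus a_{n+2} = (-4n - 5) / ((n+1)(n+2)) * a_n.

Check with a_0 = 1, a_1 = -2 (apply the recurrence for n = 0, 1, 2, 3): a_0 = 1, a_1 = -2, a_2 = -5/2, a_3 = 3, a_4 = 65/24, a_5 = -51/20.

a_(n+2) = (-4n - 5) / ((n+1)(n+2)) * a_n; check: a_0 = 1, a_1 = -2, a_2 = -5/2, a_3 = 3, a_4 = 65/24, a_5 = -51/20


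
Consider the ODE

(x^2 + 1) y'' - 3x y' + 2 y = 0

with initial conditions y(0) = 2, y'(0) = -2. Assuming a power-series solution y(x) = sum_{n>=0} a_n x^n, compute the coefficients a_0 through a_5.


Ansatz: y(x) = sum_{n>=0} a_n x^n, so y'(x) = sum_{n>=1} n a_n x^(n-1) and y''(x) = sum_{n>=2} n(n-1) a_n x^(n-2).
Substitute into P(x) y'' + Q(x) y' + R(x) y = 0 with P(x) = x^2 + 1, Q(x) = -3x, R(x) = 2, and match powers of x.
Initial conditions: a_0 = 2, a_1 = -2.
Setting the coefficient of each power of x to zero and solving order by order (substituting the coefficients already found):
  x^0: 2 a_2 + 2 a_0 = 0  ->  2 a_2 = -2 a_0 = -4  ->  a_2 = -2
  x^1: 6 a_3 - a_1 = 0  ->  6 a_3 = a_1 = -2  ->  a_3 = -1/3
  x^2: 12 a_4 - 2 a_2 = 0  ->  12 a_4 = 2 a_2 = -4  ->  a_4 = -1/3
  x^3: 20 a_5 - a_3 = 0  ->  20 a_5 = a_3 = -1/3  ->  a_5 = -1/60
Truncated series: y(x) = 2 - 2 x - 2 x^2 - (1/3) x^3 - (1/3) x^4 - (1/60) x^5 + O(x^6).

a_0 = 2; a_1 = -2; a_2 = -2; a_3 = -1/3; a_4 = -1/3; a_5 = -1/60


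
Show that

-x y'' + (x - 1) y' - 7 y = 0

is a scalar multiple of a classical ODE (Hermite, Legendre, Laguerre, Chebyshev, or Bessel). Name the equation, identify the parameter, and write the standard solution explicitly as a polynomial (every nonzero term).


All three coefficients share the factor -1; dividing through by -1 gives  x y'' + (1 - x) y' + 7 y = 0.
This matches the Laguerre equation x y'' + (1 - x) y' + n y = 0 with n = 7; the polynomial solution is L_7(x).
With y = sum_k a_k x^k, matching x^k gives (k+1)k a_{k+1} + (k+1) a_{k+1} - k a_k + n a_k = 0, i.e. (k+1)^2 a_{k+1} = (k - n) a_k = (k - 7) a_k. The right side vanishes at k = 7, so the series terminates at degree 7.
Standard normalization L_n(0) = 1 gives a_0 = 1. Work upward with a_{k+1} = (k - 7) a_k / (k+1)^2:
  a_1 = (0 - 7)(1) / 1^2 = -7/1 = -7
  a_2 = (1 - 7)(-7) / 2^2 = 42/4 = 21/2
  a_3 = (2 - 7)(21/2) / 3^2 = (-105/2)/9 = -35/6
  a_4 = (3 - 7)(-35/6) / 4^2 = (70/3)/16 = 35/24
  a_5 = (4 - 7)(35/24) / 5^2 = (-35/8)/25 = -7/40
  a_6 = (5 - 7)(-7/40) / 6^2 = (7/20)/36 = 7/720
  a_7 = (6 - 7)(7/720) / 7^2 = (-7/720)/49 = -1/5040
Hence L_7(x) = -x^7/5040 + 7 x^6/720 - 7 x^5/40 + 35 x^4/24 - 35 x^3/6 + 21 x^2/2 - 7 x + 1.

L_7(x); series = -x^7/5040 + 7 x^6/720 - 7 x^5/40 + 35 x^4/24 - 35 x^3/6 + 21 x^2/2 - 7 x + 1


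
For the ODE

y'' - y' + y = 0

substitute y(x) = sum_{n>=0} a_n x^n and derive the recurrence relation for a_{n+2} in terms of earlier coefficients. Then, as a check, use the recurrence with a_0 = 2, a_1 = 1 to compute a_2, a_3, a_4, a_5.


Substitute y = sum_n a_n x^n.
y''(x) has coefficient (n+2)(n+1) a_{n+2} at x^n;
-y'(x) has coefficient -(n+1) a_{n+1} at x^n;
y(x) has coefficient 1 a_n at x^n.
Matching x^n: (n+2)(n+1) a_{n+2} - (n+1) a_{n+1} + 1 a_n = 0.
Thus a_{n+2} = [(n+1) a_{n+1} - 1 a_n] / ((n+1)(n+2)).

Check with a_0 = 2, a_1 = 1 (apply the recurrence for n = 0, 1, 2, 3): a_0 = 2, a_1 = 1, a_2 = -1/2, a_3 = -1/3, a_4 = -1/24, a_5 = 1/120.

a_(n+2) = [(n+1) a_(n+1) - 1 a_n] / ((n+1)(n+2)); check: a_0 = 2, a_1 = 1, a_2 = -1/2, a_3 = -1/3, a_4 = -1/24, a_5 = 1/120


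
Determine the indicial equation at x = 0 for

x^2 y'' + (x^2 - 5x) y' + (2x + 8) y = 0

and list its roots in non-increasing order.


Divide by x^2 to reach normal form y'' + P_1(x) y' + P_2(x) y = 0 with P_1(x) = 1 - 5/x and P_2(x) = 2/x + 8/x^2.
x = 0 is a singular point because the y'-coefficient 1 - 5/x has a pole at x = 0 and the y-coefficient 2/x + 8/x^2 has a pole at x = 0.
It is a regular singular point because x P_1(x) = p(x) = x - 5 and x^2 P_2(x) = q(x) = 2x + 8 are polynomials, hence analytic at x = 0.
p(0) = -5,  q(0) = 8.
Indicial equation: r(r-1) + p(0) r + q(0) = 0, i.e. r^2 + (p(0) - 1) r + q(0) = 0, i.e. r^2 - 6 r + 8 = 0.
Discriminant: (-6)^2 - 4(8) = 4, so r = (6 ± 2)/2.
Solving: r_1 = 4, r_2 = 2.

indicial: r^2 - 6 r + 8 = 0; roots r_1 = 4, r_2 = 2


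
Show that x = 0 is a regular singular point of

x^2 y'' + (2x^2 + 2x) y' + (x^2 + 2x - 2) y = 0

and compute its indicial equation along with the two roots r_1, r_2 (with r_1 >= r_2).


Divide by x^2 to reach normal form y'' + P_1(x) y' + P_2(x) y = 0 with P_1(x) = 2 + 2/x and P_2(x) = 1 + 2/x - 2/x^2.
x = 0 is a singular point because the y'-coefficient 2 + 2/x has a pole at x = 0 and the y-coefficient 1 + 2/x - 2/x^2 has a pole at x = 0.
It is a regular singular point because x P_1(x) = p(x) = 2x + 2 and x^2 P_2(x) = q(x) = x^2 + 2x - 2 are polynomials, hence analytic at x = 0.
p(0) = 2,  q(0) = -2.
Indicial equation: r(r-1) + p(0) r + q(0) = 0, i.e. r^2 + (p(0) - 1) r + q(0) = 0, i.e. r^2 + 1 r - 2 = 0.
Discriminant: (1)^2 - 4(-2) = 9, so r = (-1 ± 3)/2.
Solving: r_1 = 1, r_2 = -2.

indicial: r^2 + 1 r - 2 = 0; roots r_1 = 1, r_2 = -2
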